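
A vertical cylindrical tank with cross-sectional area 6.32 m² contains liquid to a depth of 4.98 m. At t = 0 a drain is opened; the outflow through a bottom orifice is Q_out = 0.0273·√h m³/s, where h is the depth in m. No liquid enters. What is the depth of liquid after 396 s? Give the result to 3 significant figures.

A dh/dt = −Q_out = −0.0273 √h.
∫ h^(−1/2) dh = −(0.0273/A) ∫ dt, giving 2√h = 2√h₀ − (0.0273/A) t.
√h = √4.98 − 0.0273·396/(2·6.32) = 2.2316 − 0.85528 = 1.3763.
h = 1.3763² = 1.8942 m.

1.89 m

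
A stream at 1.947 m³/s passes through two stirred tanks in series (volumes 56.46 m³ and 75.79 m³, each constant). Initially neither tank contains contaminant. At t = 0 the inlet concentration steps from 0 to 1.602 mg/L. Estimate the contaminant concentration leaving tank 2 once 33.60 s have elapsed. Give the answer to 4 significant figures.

0.4212 mg/L

Each tank obeys Vᵢ dCᵢ/dt = Q(Cᵢ₋₁ − Cᵢ), so τᵢ = Vᵢ/Q.
τ₁ = 56.46/1.947 = 28.9985 s; τ₂ = 75.79/1.947 = 38.9266 s.
Tank 1: C₁ = C_in(1 − e^(−t/τ₁)). Tank 2 (τ₁ ≠ τ₂): C₂ = C_in[1 − (τ₁ e^(−t/τ₁) − τ₂ e^(−t/τ₂))/(τ₁ − τ₂)].
At t = 33.60: e^(−t/τ₁) = 0.313900, e^(−t/τ₂) = 0.421825.
C₂ = 1.602·[1 − (28.9985·0.313900 − 38.9266·0.421825)/(-9.92809)] = 1.602·0.262940 = 0.421230 mg/L.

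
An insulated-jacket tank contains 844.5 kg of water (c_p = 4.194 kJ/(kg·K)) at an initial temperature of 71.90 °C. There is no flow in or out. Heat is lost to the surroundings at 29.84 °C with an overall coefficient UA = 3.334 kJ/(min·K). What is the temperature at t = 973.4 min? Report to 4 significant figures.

46.66 °C

Lumped-capacitance energy balance: M c_p dT/dt = UA(T_amb − T).
dT/dt = (T_ss − T)/τ with T_ss = T_amb = 29.8400 °C, τ = M c_p/UA = 844.5·4.194/3.334 = 1062.34 min.
This is linear first-order; T(t) = T_ss + (T₀ − T_ss) e^(−t/τ).
T(973.4) = 29.8400 + (42.0600)·0.400004 = 46.6642 °C.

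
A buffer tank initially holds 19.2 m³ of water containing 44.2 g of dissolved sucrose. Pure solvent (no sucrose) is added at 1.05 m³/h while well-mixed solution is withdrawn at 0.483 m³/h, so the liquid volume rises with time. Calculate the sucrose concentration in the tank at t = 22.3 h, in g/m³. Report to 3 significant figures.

Let m(t) be the amount of sucrose. Volume: V(t) = V₀ + (Q_in − Q_out) t = 19.2 + 0.56700 t; V(22.3) = 31.844 m³.
Solute balance: dm/dt = 0 − Q_out C = −Q_out m/V(t).
dm/m = −Q_out dt/(V₀ + 0.56700 t); integrating gives ln(m/m₀) = −(Q_out/(Q_in−Q_out)) ln(V/V₀).
m = m₀ (V₀/V)^(Q_out/(Q_in−Q_out)) = 44.2 × (19.2/31.844)^(0.85185) = 28.724 g.
C = m/V = 28.724/31.844 = 0.90202 g/m³.

0.902 g/m³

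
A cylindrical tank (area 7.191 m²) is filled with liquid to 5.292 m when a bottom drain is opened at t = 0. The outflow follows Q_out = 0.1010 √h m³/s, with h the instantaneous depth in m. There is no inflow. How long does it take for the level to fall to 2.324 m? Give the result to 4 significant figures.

110.5 s

A dh/dt = −Q_out = −0.1010 √h.
This is separable: 2 d(√h)/dt = −0.1010/A, so √h = √h₀ − (0.1010/(2A)) t.
t = 2A(√h₀ − √h)/0.1010 = 2·7.191·(√5.292 − √2.324)/0.1010
  = 14.3820 × (2.30043 − 1.52447) / 0.1010 = 110.495 s.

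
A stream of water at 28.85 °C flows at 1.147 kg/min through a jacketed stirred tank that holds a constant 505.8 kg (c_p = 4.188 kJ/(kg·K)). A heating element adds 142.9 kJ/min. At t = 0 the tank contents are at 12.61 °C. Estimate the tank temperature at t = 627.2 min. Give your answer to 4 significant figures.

M c_p dT/dt = ṁ c_p (T_in − T) + Q̇.
Rearrange: dT/dt = (T_ss − T)/τ with τ = M/ṁ = 440.976 min and T_ss = T_in + Q̇/(ṁ c_p) = 58.5983 °C.
Solution: T(t) = T_ss + (T₀ − T_ss) e^(−t/τ).
T(627.2) = 58.5983 + (-45.9883)·e^(−627.2/440.976) = 58.5983 + (-45.9883)·0.241159 = 47.5078 °C.

47.51 °C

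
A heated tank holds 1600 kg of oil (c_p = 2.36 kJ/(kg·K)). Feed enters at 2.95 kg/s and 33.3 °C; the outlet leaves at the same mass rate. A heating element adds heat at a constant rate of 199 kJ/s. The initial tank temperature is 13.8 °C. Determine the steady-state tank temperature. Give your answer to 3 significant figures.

Heat balance on the well-mixed liquid: M c_p dT/dt = ṁ c_p (T_in − T) + 199.
At steady state dT/dt = 0 ⇒ T_ss = T_in + Q̇/(ṁ c_p) = 33.3 + 199/(2.95·2.36) = 61.884 °C.

61.9 °C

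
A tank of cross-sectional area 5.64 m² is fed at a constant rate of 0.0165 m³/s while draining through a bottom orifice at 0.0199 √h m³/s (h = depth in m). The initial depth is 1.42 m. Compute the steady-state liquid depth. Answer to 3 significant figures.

0.687 m

A dh/dt = Q_in − 0.0199 √h. Steady state requires inflow = outflow:
Q_in = 0.0199 √h_ss ⇒ √h_ss = 0.0165/0.0199 = 0.82915.
h_ss = 0.82915² = 0.68748 m. (Since h₀ = 1.42 m > h_ss, the level will fall toward this value.)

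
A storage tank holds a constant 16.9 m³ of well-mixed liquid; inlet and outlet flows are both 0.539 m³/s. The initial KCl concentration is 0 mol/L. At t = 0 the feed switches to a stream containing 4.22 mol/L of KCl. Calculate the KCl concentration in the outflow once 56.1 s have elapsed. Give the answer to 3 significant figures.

3.51 mol/L

Species balance on the tank: V dC/dt = Q(C_in − C).
Rewrite as dC/dt + C/τ = C_in/τ, τ = V/Q = 31.354 s.
This is linear first-order; C(t) = C_in + (C₀ − C_in) e^(−t/τ).
C(56.1) = 4.22 + (0 − 4.22)·e^(−56.1/31.354) = 4.22 + (-4.2200)·0.16709 = 3.5149 mol/L.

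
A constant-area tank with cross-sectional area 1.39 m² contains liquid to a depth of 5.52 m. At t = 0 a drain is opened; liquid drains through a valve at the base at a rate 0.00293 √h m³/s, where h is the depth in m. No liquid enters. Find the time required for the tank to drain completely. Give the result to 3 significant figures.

2230 s

Accumulation of liquid (constant cross-section A): A dh/dt = −0.00293 √h.
∫ h^(−1/2) dh = −(0.00293/A) ∫ dt, giving 2√h = 2√h₀ − (0.00293/A) t.
Tank is empty when √h = 0: t_empty = 2A√h₀/0.00293.
t_empty = 2·1.39·√5.52/0.00293 = 2.7800·2.3495/0.00293 = 2229.2 s.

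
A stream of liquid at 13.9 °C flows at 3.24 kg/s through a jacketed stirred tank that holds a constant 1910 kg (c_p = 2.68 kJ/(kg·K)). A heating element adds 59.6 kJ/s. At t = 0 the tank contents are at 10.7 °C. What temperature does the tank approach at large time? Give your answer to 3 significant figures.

20.8 °C

Heat balance on the well-mixed liquid: M c_p dT/dt = ṁ c_p (T_in − T) + 59.6.
At steady state dT/dt = 0 ⇒ T_ss = T_in + Q̇/(ṁ c_p) = 13.9 + 59.6/(3.24·2.68) = 20.764 °C.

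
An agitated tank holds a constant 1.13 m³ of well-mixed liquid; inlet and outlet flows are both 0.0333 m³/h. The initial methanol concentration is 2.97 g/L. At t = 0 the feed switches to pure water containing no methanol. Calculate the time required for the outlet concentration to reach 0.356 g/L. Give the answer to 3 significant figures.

72.0 h

Species balance: V dC/dt = Q(C_in − C) ⇒ τ = V/Q = 33.934 h.
C(t) = C_in + (C₀ − C_in) e^(−t/τ). Set C = 0.356 and solve for t:
e^(−t/τ) = (C − C_in)/(C₀ − C_in) = (0.356 − 0)/(2.97 − 0) = 0.11987
t = −τ ln(…) = 33.934 × 2.1214 = 71.987 h.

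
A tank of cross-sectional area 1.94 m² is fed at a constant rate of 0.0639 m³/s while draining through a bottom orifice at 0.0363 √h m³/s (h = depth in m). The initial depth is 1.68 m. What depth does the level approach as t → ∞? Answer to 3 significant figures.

3.10 m

Level balance: A dh/dt = 0.0639 − 0.0363 √h. Setting dh/dt = 0:
Q_in = 0.0363 √h_ss ⇒ √h_ss = 0.0639/0.0363 = 1.7603.
h_ss = 1.7603² = 3.0988 m. (Since h₀ = 1.68 m < h_ss, the level will rise toward this value.)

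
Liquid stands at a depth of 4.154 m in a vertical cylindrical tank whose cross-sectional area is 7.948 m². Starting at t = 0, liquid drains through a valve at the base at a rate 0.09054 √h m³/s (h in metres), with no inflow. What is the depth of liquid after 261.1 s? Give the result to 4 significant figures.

A dh/dt = −Q_out = −0.09054 √h.
∫ h^(−1/2) dh = −(0.09054/A) ∫ dt, giving 2√h = 2√h₀ − (0.09054/A) t.
√h = √4.154 − 0.09054·261.1/(2·7.948) = 2.03814 − 1.48717 = 0.550970.
h = 0.550970² = 0.303568 m.

0.3036 m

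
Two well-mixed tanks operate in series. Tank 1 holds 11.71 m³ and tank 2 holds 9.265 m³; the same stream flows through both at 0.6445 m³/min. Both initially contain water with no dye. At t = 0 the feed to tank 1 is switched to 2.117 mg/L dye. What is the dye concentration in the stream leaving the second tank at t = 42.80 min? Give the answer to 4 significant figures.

Time constants: τᵢ = Vᵢ/Q for each well-mixed tank.
τ₁ = 11.71/0.6445 = 18.1691 min; τ₂ = 9.265/0.6445 = 14.3755 min.
Solving the cascade with C₁(0)=C₂(0)=0 gives C₂(t) = C_in[1 − (τ₁ e^(−t/τ₁) − τ₂ e^(−t/τ₂))/(τ₁ − τ₂)].
At t = 42.80: e^(−t/τ₁) = 0.0948323, e^(−t/τ₂) = 0.0509306.
C₂ = 2.117·[1 − (18.1691·0.0948323 − 14.3755·0.0509306)/(3.79364)] = 2.117·0.738808 = 1.56406 mg/L.

1.564 mg/L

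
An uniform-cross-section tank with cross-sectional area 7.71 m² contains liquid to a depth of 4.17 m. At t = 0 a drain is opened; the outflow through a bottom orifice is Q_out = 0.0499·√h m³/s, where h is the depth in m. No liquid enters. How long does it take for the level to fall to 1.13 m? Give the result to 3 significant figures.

With no inflow, A dh/dt = −0.0499 √h.
This is separable: 2 d(√h)/dt = −0.0499/A, so √h = √h₀ − (0.0499/(2A)) t.
t = 2A(√h₀ − √h)/0.0499 = 2·7.71·(√4.17 − √1.13)/0.0499
  = 15.420 × (2.0421 − 1.0630) / 0.0499 = 302.54 s.

303 s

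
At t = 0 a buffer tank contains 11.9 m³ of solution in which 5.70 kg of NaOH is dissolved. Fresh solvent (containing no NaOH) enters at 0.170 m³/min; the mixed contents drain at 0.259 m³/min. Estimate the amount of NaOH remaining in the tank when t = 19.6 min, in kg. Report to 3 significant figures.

Total volume: dV/dt = Q_in − Q_out = -0.089000 m³/min, so V(t) = 11.9 − 0.089000 t and V(19.6) = 10.156 m³.
Species balance (pure solvent in): dm/dt = −Q_out · m/V(t).
Separate: dm/m = −Q_out dt/V(t) ⇒ ln(m/m₀) = −(Q_out/(Q_in−Q_out)) ln(V/V₀).
m = m₀ (V₀/V)^(Q_out/(Q_in−Q_out)) = 5.70 × (11.9/10.156)^(-2.9101) = 3.5937 kg.

3.59 kg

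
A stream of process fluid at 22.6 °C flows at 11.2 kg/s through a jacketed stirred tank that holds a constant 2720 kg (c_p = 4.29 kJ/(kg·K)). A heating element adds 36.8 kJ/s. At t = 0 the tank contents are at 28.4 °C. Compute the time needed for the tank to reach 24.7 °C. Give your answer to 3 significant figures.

Energy balance: M c_p dT/dt = ṁ c_p (T_in − T) + 36.8.
τ = M/ṁ = 242.86 s; T_ss = T_in + Q̇/(ṁ c_p) = 23.366 °C.
T(t) = T_ss + (T₀ − T_ss) e^(−t/τ). Set T = 24.7:
e^(−t/τ) = (24.7 − 23.366)/(28.4 − 23.366) = 0.26501
t = −242.86 · ln(0.26501) = 322.51 s.

323 s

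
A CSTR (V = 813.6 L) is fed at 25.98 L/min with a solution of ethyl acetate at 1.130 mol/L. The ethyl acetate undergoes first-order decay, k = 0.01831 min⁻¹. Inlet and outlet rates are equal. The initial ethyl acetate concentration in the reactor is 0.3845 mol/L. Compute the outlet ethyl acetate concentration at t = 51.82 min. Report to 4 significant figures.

Species balance: V dC/dt = Q C_in − Q C − k V C.
This is linear with rate a = Q/V + k = 0.0502422 min⁻¹.
C_ss = Q C_in/(Q + kV) = 0.718188 mol/L; C(t) = C_ss + (C₀ − C_ss) e^(−a t).
C(51.82) = 0.718188 + (-0.333688)·e^(−0.0502422·51.82) = 0.718188 + (-0.333688)·0.0740105 = 0.693492 mol/L.

0.6935 mol/L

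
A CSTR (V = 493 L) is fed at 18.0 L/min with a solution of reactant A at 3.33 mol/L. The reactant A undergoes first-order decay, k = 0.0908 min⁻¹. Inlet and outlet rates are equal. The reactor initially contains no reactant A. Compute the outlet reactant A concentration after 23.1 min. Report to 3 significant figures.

V dC/dt = Q(C_in − C) − k V C.
This is linear with rate a = Q/V + k = 0.12731 min⁻¹.
C_ss = Q C_in/(Q + kV) = 0.95500 mol/L; C(t) = C_ss + (C₀ − C_ss) e^(−a t).
C(23.1) = 0.95500 + (-0.95500)·e^(−0.12731·23.1) = 0.95500 + (-0.95500)·0.052819 = 0.90456 mol/L.

0.905 mol/L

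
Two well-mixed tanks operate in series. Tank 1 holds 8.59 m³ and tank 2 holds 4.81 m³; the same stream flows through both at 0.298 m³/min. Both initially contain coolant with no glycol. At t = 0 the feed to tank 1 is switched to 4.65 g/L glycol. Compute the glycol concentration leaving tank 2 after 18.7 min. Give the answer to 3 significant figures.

Time constants: τᵢ = Vᵢ/Q for each well-mixed tank.
τ₁ = 8.59/0.298 = 28.826 min; τ₂ = 4.81/0.298 = 16.141 min.
Solving the cascade with C₁(0)=C₂(0)=0 gives C₂(t) = C_in[1 − (τ₁ e^(−t/τ₁) − τ₂ e^(−t/τ₂))/(τ₁ − τ₂)].
At t = 18.7: e^(−t/τ₁) = 0.52271, e^(−t/τ₂) = 0.31394.
C₂ = 4.65·[1 − (28.826·0.52271 − 16.141·0.31394)/(12.685)] = 4.65·0.21164 = 0.98412 g/L.

0.984 g/L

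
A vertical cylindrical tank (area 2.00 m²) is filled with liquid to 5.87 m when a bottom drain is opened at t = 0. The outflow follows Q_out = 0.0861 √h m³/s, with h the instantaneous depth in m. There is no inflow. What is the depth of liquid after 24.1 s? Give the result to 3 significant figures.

A dh/dt = −Q_out = −0.0861 √h.
∫ h^(−1/2) dh = −(0.0861/A) ∫ dt, giving 2√h = 2√h₀ − (0.0861/A) t.
√h = √5.87 − 0.0861·24.1/(2·2.00) = 2.4228 − 0.51875 = 1.9041.
h = 1.9041² = 3.6254 m.

3.63 m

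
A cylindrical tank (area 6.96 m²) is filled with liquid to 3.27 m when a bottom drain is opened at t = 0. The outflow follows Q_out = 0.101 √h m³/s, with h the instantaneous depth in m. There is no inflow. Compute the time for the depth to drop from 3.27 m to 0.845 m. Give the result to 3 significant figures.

123 s

With no inflow, A dh/dt = −0.101 √h.
Separate and integrate: 2(√h − √h₀) = −(0.101/A) t.
t = 2A(√h₀ − √h)/0.101 = 2·6.96·(√3.27 − √0.845)/0.101
  = 13.920 × (1.8083 − 0.91924) / 0.101 = 122.53 s.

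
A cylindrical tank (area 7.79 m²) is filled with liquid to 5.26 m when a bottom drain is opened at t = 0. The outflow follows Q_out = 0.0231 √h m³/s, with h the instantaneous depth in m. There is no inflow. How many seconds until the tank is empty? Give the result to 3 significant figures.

With no inflow, A dh/dt = −0.0231 √h.
∫ h^(−1/2) dh = −(0.0231/A) ∫ dt, giving 2√h = 2√h₀ − (0.0231/A) t.
Set h = 0: 2√h₀ = (0.0231/A) t_empty ⇒ t_empty = 2A√h₀/0.0231.
t_empty = 2·7.79·√5.26/0.0231 = 15.580·2.2935/0.0231 = 1546.9 s.

1550 s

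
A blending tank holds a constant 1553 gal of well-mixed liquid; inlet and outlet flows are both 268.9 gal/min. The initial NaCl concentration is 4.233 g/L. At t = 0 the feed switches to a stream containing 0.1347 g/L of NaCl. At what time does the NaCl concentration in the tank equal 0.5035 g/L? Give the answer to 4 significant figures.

Species balance: V dC/dt = Q(C_in − C) ⇒ τ = V/Q = 5.77538 min.
C(t) = C_in + (C₀ − C_in) e^(−t/τ). Set C = 0.5035 and solve for t:
e^(−t/τ) = (C − C_in)/(C₀ − C_in) = (0.5035 − 0.1347)/(4.233 − 0.1347) = 0.0899885
t = −τ ln(…) = 5.77538 × 2.40807 = 13.9075 min.

13.91 min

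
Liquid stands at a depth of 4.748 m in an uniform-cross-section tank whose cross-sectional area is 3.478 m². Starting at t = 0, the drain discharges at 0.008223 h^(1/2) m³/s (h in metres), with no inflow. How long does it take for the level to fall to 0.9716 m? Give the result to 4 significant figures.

1009 s

With no inflow, A dh/dt = −0.008223 √h.
Separate and integrate: 2(√h − √h₀) = −(0.008223/A) t.
t = 2A(√h₀ − √h)/0.008223 = 2·3.478·(√4.748 − √0.9716)/0.008223
  = 6.95600 × (2.17899 − 0.985698) / 0.008223 = 1009.43 s.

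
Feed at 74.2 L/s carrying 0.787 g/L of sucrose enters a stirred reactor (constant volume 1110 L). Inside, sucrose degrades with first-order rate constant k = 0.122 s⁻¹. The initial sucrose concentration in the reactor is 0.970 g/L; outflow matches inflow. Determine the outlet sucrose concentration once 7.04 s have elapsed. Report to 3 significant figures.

V dC/dt = Q(C_in − C) − k V C.
dC/dt = (Q/V) C_in − (Q/V + k) C; effective rate a = Q/V + k = 0.066847 + 0.122 = 0.18885 s⁻¹.
C_ss = Q C_in/(Q + kV) = 0.27858 g/L; C(t) = C_ss + (C₀ − C_ss) e^(−a t).
C(7.04) = 0.27858 + (0.69142)·e^(−0.18885·7.04) = 0.27858 + (0.69142)·0.26461 = 0.46154 g/L.

0.462 g/L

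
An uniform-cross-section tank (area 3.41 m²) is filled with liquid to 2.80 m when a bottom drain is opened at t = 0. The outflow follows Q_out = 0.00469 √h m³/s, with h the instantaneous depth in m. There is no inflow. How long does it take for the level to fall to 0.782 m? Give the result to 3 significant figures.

1150 s

A dh/dt = −Q_out = −0.00469 √h.
Separate and integrate: 2(√h − √h₀) = −(0.00469/A) t.
t = 2A(√h₀ − √h)/0.00469 = 2·3.41·(√2.80 − √0.782)/0.00469
  = 6.8200 × (1.6733 − 0.88431) / 0.00469 = 1147.3 s.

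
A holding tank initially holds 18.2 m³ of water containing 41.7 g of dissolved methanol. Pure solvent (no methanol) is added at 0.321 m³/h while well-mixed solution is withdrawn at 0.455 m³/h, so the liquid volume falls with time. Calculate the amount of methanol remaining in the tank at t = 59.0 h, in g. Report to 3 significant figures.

Total volume: dV/dt = Q_in − Q_out = -0.13400 m³/h, so V(t) = 18.2 − 0.13400 t and V(59.0) = 10.294 m³.
Solute balance: dm/dt = 0 − Q_out C = −Q_out m/V(t).
dm/m = −Q_out dt/(V₀ − 0.13400 t); integrating gives ln(m/m₀) = −(Q_out/(Q_in−Q_out)) ln(V/V₀).
m = m₀ (V₀/V)^(Q_out/(Q_in−Q_out)) = 41.7 × (18.2/10.294)^(-3.3955) = 6.0227 g.

6.02 g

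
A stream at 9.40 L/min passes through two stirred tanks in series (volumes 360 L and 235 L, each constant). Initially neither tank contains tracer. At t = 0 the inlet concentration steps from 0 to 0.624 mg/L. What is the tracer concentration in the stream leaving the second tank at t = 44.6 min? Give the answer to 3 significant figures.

0.260 mg/L

Species balance on tank i: dCᵢ/dt = (Cᵢ₋₁ − Cᵢ)/τᵢ with τᵢ = Vᵢ/Q.
τ₁ = 360/9.40 = 38.298 min; τ₂ = 235/9.40 = 25.000 min.
Tank 1: C₁ = C_in(1 − e^(−t/τ₁)). Tank 2 (τ₁ ≠ τ₂): C₂ = C_in[1 − (τ₁ e^(−t/τ₁) − τ₂ e^(−t/τ₂))/(τ₁ − τ₂)].
At t = 44.6: e^(−t/τ₁) = 0.31206, e^(−t/τ₂) = 0.16796.
C₂ = 0.624·[1 − (38.298·0.31206 − 25.000·0.16796)/(13.298)] = 0.624·0.41704 = 0.26023 mg/L.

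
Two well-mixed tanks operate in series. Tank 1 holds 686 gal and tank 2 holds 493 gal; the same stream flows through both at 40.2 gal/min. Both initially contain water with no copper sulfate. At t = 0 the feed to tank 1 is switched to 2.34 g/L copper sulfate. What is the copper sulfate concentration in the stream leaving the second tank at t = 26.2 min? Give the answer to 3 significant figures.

1.25 g/L

Time constants: τᵢ = Vᵢ/Q for each well-mixed tank.
τ₁ = 686/40.2 = 17.065 min; τ₂ = 493/40.2 = 12.264 min.
Tank 1: C₁ = C_in(1 − e^(−t/τ₁)). Tank 2 (τ₁ ≠ τ₂): C₂ = C_in[1 − (τ₁ e^(−t/τ₁) − τ₂ e^(−t/τ₂))/(τ₁ − τ₂)].
At t = 26.2: e^(−t/τ₁) = 0.21538, e^(−t/τ₂) = 0.11808.
C₂ = 2.34·[1 − (17.065·0.21538 − 12.264·0.11808)/(4.8010)] = 2.34·0.53607 = 1.2544 g/L.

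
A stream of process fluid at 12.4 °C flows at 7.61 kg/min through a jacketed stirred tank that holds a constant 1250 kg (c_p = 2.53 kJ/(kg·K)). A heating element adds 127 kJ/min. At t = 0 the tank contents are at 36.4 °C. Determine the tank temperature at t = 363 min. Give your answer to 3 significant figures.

20.9 °C

Heat balance on the well-mixed liquid: M c_p dT/dt = ṁ c_p (T_in − T) + 127.
τ = M/ṁ = 164.26 min; T_ss = T_in + Q̇/(ṁ c_p) = 12.4 + 127/(7.61·2.53) = 18.996 °C.
Integrating: T(t) = T_ss + (T₀ − T_ss) e^(−t/τ).
T(363) = 18.996 + (17.404)·e^(−363/164.26) = 18.996 + (17.404)·0.10971 = 20.906 °C.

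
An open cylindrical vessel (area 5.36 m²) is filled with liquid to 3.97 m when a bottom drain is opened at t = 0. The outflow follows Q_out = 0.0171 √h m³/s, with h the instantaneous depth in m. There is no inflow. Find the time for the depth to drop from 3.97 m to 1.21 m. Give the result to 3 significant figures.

A dh/dt = −Q_out = −0.0171 √h.
Separate and integrate: 2(√h − √h₀) = −(0.0171/A) t.
t = 2A(√h₀ − √h)/0.0171 = 2·5.36·(√3.97 − √1.21)/0.0171
  = 10.720 × (1.9925 − 1.1000) / 0.0171 = 559.50 s.

559 s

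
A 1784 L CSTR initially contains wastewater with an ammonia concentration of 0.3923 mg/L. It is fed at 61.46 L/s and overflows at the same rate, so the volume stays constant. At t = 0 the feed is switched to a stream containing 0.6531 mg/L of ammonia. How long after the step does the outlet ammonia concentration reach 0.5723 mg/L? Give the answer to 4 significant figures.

34.01 s

Species balance: V dC/dt = Q(C_in − C) ⇒ τ = V/Q = 29.0270 s.
C(t) = C_in + (C₀ − C_in) e^(−t/τ). Set C = 0.5723 and solve for t:
e^(−t/τ) = (C − C_in)/(C₀ − C_in) = (0.5723 − 0.6531)/(0.3923 − 0.6531) = 0.309816
t = −τ ln(…) = 29.0270 × 1.17178 = 34.0132 s.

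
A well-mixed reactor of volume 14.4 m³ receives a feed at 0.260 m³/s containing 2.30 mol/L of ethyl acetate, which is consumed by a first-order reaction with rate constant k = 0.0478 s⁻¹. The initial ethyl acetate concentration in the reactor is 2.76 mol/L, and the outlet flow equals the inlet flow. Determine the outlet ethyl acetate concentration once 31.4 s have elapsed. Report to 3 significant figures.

Accumulation = in − out − consumed: V dC/dt = Q C_in − Q C − k V C.
dC/dt = (Q/V) C_in − (Q/V + k) C; effective rate a = Q/V + k = 0.018056 + 0.0478 = 0.065856 s⁻¹.
C_ss = Q C_in/(Q + kV) = 0.63059 mol/L; C(t) = C_ss + (C₀ − C_ss) e^(−a t).
C(31.4) = 0.63059 + (2.1294)·e^(−0.065856·31.4) = 0.63059 + (2.1294)·0.12646 = 0.89986 mol/L.

0.900 mol/L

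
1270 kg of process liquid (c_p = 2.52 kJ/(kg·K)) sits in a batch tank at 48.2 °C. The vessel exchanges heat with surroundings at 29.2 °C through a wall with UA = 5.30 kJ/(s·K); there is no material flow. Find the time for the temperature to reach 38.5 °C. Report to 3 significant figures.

431 s

Lumped-capacitance energy balance: M c_p dT/dt = UA(T_amb − T).
τ = M c_p/UA = 603.85 s; T_ss = T_amb = 29.200 °C.
T(t) = T_ss + (T₀ − T_ss)e^(−t/τ); set T = 38.5:
t = −τ ln[(T − T_ss)/(T₀ − T_ss)] = −603.85 · ln(0.48947) = 431.40 s.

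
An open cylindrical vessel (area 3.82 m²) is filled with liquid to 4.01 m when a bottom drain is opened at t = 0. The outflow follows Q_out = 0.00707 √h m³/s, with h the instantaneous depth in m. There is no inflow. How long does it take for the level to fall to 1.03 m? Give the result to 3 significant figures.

Unsteady balance on liquid volume: A dh/dt = −0.00707 √h.
Separate and integrate: 2(√h − √h₀) = −(0.00707/A) t.
t = 2A(√h₀ − √h)/0.00707 = 2·3.82·(√4.01 − √1.03)/0.00707
  = 7.6400 × (2.0025 − 1.0149) / 0.00707 = 1067.2 s.

1070 s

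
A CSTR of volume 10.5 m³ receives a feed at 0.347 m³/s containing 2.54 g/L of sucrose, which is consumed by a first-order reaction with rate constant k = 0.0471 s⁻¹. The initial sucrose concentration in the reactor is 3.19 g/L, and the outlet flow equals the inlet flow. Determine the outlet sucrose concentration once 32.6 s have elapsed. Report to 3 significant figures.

Accumulation = in − out − consumed: V dC/dt = Q C_in − Q C − k V C.
This is linear with rate a = Q/V + k = 0.080148 s⁻¹.
C_ss = Q C_in/(Q + kV) = 1.0473 g/L; C(t) = C_ss + (C₀ − C_ss) e^(−a t).
C(32.6) = 1.0473 + (2.1427)·e^(−0.080148·32.6) = 1.0473 + (2.1427)·0.073328 = 1.2044 g/L.

1.20 g/L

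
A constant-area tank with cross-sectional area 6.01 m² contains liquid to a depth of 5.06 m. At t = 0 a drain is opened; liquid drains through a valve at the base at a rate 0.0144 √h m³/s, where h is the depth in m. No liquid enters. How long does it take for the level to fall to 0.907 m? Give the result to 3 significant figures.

With no inflow, A dh/dt = −0.0144 √h.
Separate and integrate: 2(√h − √h₀) = −(0.0144/A) t.
t = 2A(√h₀ − √h)/0.0144 = 2·6.01·(√5.06 − √0.907)/0.0144
  = 12.020 × (2.2494 − 0.95237) / 0.0144 = 1082.7 s.

1080 s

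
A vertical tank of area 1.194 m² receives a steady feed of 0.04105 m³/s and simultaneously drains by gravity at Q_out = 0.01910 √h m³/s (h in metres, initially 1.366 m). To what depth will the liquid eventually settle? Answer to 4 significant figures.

4.619 m

Level balance: A dh/dt = 0.04105 − 0.01910 √h. Setting dh/dt = 0:
Q_in = 0.01910 √h_ss ⇒ √h_ss = 0.04105/0.01910 = 2.14921.
h_ss = 2.14921² = 4.61912 m. (Since h₀ = 1.366 m < h_ss, the level will rise toward this value.)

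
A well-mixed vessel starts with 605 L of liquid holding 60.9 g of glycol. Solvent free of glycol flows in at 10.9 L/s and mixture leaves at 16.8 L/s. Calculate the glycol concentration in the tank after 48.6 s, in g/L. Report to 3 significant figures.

Let m(t) be the amount of glycol. Volume: V(t) = V₀ + (Q_in − Q_out) t = 605 − 5.9000 t; V(48.6) = 318.26 L.
No glycol enters, so dm/dt = −Q_out · (m/V).
dm/m = −Q_out dt/(V₀ − 5.9000 t); integrating gives ln(m/m₀) = −(Q_out/(Q_in−Q_out)) ln(V/V₀).
m = m₀ (V₀/V)^(Q_out/(Q_in−Q_out)) = 60.9 × (605/318.26)^(-2.8475) = 9.7781 g.
C = m/V = 9.7781/318.26 = 0.030723 g/L.

0.0307 g/L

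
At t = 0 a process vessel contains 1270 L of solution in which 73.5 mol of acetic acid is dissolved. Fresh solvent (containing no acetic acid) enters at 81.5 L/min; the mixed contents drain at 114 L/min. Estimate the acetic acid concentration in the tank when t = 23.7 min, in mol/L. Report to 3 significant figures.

Total volume: dV/dt = Q_in − Q_out = -32.500 L/min, so V(t) = 1270 − 32.500 t and V(23.7) = 499.75 L.
Species balance (pure solvent in): dm/dt = −Q_out · m/V(t).
Separate: dm/m = −Q_out dt/V(t) ⇒ ln(m/m₀) = −(Q_out/(Q_in−Q_out)) ln(V/V₀).
m = m₀ (V₀/V)^(Q_out/(Q_in−Q_out)) = 73.5 × (1270/499.75)^(-3.5077) = 2.7893 mol.
C = m/V = 2.7893/499.75 = 0.0055814 mol/L.

0.00558 mol/L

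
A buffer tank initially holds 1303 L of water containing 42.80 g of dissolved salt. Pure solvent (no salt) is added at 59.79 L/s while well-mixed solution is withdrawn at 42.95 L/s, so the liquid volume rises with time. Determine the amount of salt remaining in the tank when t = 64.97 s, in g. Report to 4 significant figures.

9.041 g

Let m(t) be the amount of salt. Volume: V(t) = V₀ + (Q_in − Q_out) t = 1303 + 16.8400 t; V(64.97) = 2397.09 L.
No salt enters, so dm/dt = −Q_out · (m/V).
dm/m = −Q_out dt/(V₀ + 16.8400 t); integrating gives ln(m/m₀) = −(Q_out/(Q_in−Q_out)) ln(V/V₀).
m = m₀ (V₀/V)^(Q_out/(Q_in−Q_out)) = 42.80 × (1303/2397.09)^(2.55048) = 9.04126 g.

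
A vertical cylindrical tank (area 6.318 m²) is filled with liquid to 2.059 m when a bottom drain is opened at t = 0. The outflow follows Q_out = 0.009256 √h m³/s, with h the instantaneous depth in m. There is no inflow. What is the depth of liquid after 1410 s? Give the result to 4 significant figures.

0.1617 m

Mass balance (ρ constant): A dh/dt = −0.009256 √h.
Separate and integrate: 2(√h − √h₀) = −(0.009256/A) t.
√h = √2.059 − 0.009256·1410/(2·6.318) = 1.43492 − 1.03284 = 0.402082.
h = 0.402082² = 0.161670 m.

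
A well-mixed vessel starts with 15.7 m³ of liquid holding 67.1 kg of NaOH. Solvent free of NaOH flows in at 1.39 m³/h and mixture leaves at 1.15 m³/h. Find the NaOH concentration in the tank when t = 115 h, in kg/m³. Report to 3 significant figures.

Total volume: dV/dt = Q_in − Q_out = 0.24000 m³/h, so V(t) = 15.7 + 0.24000 t and V(115) = 43.300 m³.
Solute balance: dm/dt = 0 − Q_out C = −Q_out m/V(t).
Separate: dm/m = −Q_out dt/V(t) ⇒ ln(m/m₀) = −(Q_out/(Q_in−Q_out)) ln(V/V₀).
m = m₀ (V₀/V)^(Q_out/(Q_in−Q_out)) = 67.1 × (15.7/43.300)^(4.7917) = 0.51948 kg.
C = m/V = 0.51948/43.300 = 0.011997 kg/m³.

0.0120 kg/m³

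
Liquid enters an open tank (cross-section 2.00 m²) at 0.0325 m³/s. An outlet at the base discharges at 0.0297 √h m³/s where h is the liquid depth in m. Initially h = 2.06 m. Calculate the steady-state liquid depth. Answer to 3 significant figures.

1.20 m

Level balance: A dh/dt = 0.0325 − 0.0297 √h. Setting dh/dt = 0:
Q_in = 0.0297 √h_ss ⇒ √h_ss = 0.0325/0.0297 = 1.0943.
h_ss = 1.0943² = 1.1974 m. (Since h₀ = 2.06 m > h_ss, the level will fall toward this value.)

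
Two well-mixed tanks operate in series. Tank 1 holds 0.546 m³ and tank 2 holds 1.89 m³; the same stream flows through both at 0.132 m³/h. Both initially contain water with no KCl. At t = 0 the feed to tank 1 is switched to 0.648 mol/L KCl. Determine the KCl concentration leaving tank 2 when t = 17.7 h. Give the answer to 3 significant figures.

Time constants: τᵢ = Vᵢ/Q for each well-mixed tank.
τ₁ = 0.546/0.132 = 4.1364 h; τ₂ = 1.89/0.132 = 14.318 h.
Tank 1: C₁ = C_in(1 − e^(−t/τ₁)). Tank 2 (τ₁ ≠ τ₂): C₂ = C_in[1 − (τ₁ e^(−t/τ₁) − τ₂ e^(−t/τ₂))/(τ₁ − τ₂)].
At t = 17.7: e^(−t/τ₁) = 0.013855, e^(−t/τ₂) = 0.29049.
C₂ = 0.648·[1 − (4.1364·0.013855 − 14.318·0.29049)/(-10.182)] = 0.648·0.59713 = 0.38694 mol/L.

0.387 mol/L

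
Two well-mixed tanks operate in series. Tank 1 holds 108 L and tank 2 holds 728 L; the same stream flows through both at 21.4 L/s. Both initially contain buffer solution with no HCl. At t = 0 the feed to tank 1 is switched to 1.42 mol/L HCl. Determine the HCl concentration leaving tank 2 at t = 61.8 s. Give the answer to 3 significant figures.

1.15 mol/L

Time constants: τᵢ = Vᵢ/Q for each well-mixed tank.
τ₁ = 108/21.4 = 5.0467 s; τ₂ = 728/21.4 = 34.019 s.
Tank 1: C₁ = C_in(1 − e^(−t/τ₁)). Tank 2 (τ₁ ≠ τ₂): C₂ = C_in[1 − (τ₁ e^(−t/τ₁) − τ₂ e^(−t/τ₂))/(τ₁ − τ₂)].
At t = 61.8: e^(−t/τ₁) = 4.8064e-06, e^(−t/τ₂) = 0.16257.
C₂ = 1.42·[1 − (5.0467·4.8064e-06 − 34.019·0.16257)/(-28.972)] = 1.42·0.80911 = 1.1489 mol/L.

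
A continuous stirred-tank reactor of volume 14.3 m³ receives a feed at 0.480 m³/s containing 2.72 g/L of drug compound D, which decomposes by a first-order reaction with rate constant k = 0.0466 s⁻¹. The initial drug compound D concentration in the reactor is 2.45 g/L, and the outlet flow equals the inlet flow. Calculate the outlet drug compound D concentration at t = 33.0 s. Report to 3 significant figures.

Species balance: V dC/dt = Q C_in − Q C − k V C.
This is linear with rate a = Q/V + k = 0.080166 s⁻¹.
C_ss = Q C_in/(Q + kV) = 1.1389 g/L; C(t) = C_ss + (C₀ − C_ss) e^(−a t).
C(33.0) = 1.1389 + (1.3111)·e^(−0.080166·33.0) = 1.1389 + (1.3111)·0.070970 = 1.2319 g/L.

1.23 g/L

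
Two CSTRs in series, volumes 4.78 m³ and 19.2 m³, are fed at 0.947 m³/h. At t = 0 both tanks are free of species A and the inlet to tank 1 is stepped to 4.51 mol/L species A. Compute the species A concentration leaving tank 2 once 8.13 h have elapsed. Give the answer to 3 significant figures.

Each tank obeys Vᵢ dCᵢ/dt = Q(Cᵢ₋₁ − Cᵢ), so τᵢ = Vᵢ/Q.
τ₁ = 4.78/0.947 = 5.0475 h; τ₂ = 19.2/0.947 = 20.275 h.
Solving the cascade with C₁(0)=C₂(0)=0 gives C₂(t) = C_in[1 − (τ₁ e^(−t/τ₁) − τ₂ e^(−t/τ₂))/(τ₁ − τ₂)].
At t = 8.13: e^(−t/τ₁) = 0.19975, e^(−t/τ₂) = 0.66965.
C₂ = 4.51·[1 − (5.0475·0.19975 − 20.275·0.66965)/(-15.227)] = 4.51·0.17458 = 0.78736 mol/L.

0.787 mol/L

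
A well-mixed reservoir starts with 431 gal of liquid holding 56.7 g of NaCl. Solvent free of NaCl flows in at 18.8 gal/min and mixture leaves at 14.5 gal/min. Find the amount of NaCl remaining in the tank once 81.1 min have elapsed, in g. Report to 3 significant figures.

Total volume: dV/dt = Q_in − Q_out = 4.3000 gal/min, so V(t) = 431 + 4.3000 t and V(81.1) = 779.73 gal.
Solute balance: dm/dt = 0 − Q_out C = −Q_out m/V(t).
dm/m = −Q_out dt/(V₀ + 4.3000 t); integrating gives ln(m/m₀) = −(Q_out/(Q_in−Q_out)) ln(V/V₀).
m = m₀ (V₀/V)^(Q_out/(Q_in−Q_out)) = 56.7 × (431/779.73)^(3.3721) = 7.6803 g.

7.68 g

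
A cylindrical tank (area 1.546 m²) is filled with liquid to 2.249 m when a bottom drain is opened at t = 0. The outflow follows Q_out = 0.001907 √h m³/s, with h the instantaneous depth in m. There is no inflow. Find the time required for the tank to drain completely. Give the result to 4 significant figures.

2432 s

Mass balance (ρ constant): A dh/dt = −0.001907 √h.
Separate and integrate: 2(√h − √h₀) = −(0.001907/A) t.
Set h = 0: 2√h₀ = (0.001907/A) t_empty ⇒ t_empty = 2A√h₀/0.001907.
t_empty = 2·1.546·√2.249/0.001907 = 3.09200·1.49967/0.001907 = 2431.55 s.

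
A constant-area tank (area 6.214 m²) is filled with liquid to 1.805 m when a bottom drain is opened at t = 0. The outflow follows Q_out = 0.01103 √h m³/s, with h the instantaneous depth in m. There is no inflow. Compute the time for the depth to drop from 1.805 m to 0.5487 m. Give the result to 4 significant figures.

679.2 s

With no inflow, A dh/dt = −0.01103 √h.
∫ h^(−1/2) dh = −(0.01103/A) ∫ dt, giving 2√h = 2√h₀ − (0.01103/A) t.
t = 2A(√h₀ − √h)/0.01103 = 2·6.214·(√1.805 − √0.5487)/0.01103
  = 12.4280 × (1.34350 − 0.740743) / 0.01103 = 679.157 s.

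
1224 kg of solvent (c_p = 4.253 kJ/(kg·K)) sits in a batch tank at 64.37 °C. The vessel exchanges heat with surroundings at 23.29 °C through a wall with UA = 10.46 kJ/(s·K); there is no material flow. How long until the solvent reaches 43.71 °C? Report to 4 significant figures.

Unsteady energy balance on the tank contents: M c_p dT/dt = −UA(T − T_amb).
τ = M c_p/UA = 497.674 s; T_ss = T_amb = 23.2900 °C.
T(t) = T_ss + (T₀ − T_ss)e^(−t/τ); set T = 43.71:
t = −τ ln[(T − T_ss)/(T₀ − T_ss)] = −497.674 · ln(0.497079) = 347.878 s.

347.9 s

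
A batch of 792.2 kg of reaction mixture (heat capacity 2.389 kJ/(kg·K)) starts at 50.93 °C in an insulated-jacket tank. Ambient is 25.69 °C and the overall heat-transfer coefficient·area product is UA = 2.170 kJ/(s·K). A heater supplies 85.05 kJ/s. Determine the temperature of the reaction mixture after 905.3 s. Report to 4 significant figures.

59.94 °C

Lumped-capacitance energy balance: M c_p dT/dt = UA(T_amb − T) + Q̇.
dT/dt = (T_ss − T)/τ with T_ss = T_amb + Q̇/UA = 25.69 + 85.05/2.170 = 64.8835 °C, τ = M c_p/UA = 792.2·2.389/2.170 = 872.150 s.
Integrating: T(t) = T_ss + (T₀ − T_ss) e^(−t/τ).
T(905.3) = 64.8835 + (-13.9535)·0.354159 = 59.9418 °C.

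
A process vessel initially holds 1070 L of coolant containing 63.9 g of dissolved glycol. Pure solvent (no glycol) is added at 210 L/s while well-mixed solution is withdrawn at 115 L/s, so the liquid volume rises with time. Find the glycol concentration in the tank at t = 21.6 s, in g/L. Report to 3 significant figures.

Total volume: dV/dt = Q_in − Q_out = 95.000 L/s, so V(t) = 1070 + 95.000 t and V(21.6) = 3122.0 L.
Solute balance: dm/dt = 0 − Q_out C = −Q_out m/V(t).
dm/m = −Q_out dt/(V₀ + 95.000 t); integrating gives ln(m/m₀) = −(Q_out/(Q_in−Q_out)) ln(V/V₀).
m = m₀ (V₀/V)^(Q_out/(Q_in−Q_out)) = 63.9 × (1070/3122.0)^(1.2105) = 17.480 g.
C = m/V = 17.480/3122.0 = 0.0055990 g/L.

0.00560 g/L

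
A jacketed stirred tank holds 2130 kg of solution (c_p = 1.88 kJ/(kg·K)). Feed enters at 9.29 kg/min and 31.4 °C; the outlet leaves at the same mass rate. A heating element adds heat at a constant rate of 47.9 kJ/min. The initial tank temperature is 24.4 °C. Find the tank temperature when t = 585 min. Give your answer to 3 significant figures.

33.4 °C

Unsteady energy balance on the tank contents: M c_p dT/dt = ṁ c_p (T_in − T) + 47.9.
Rearrange: dT/dt = (T_ss − T)/τ with τ = M/ṁ = 229.28 min and T_ss = T_in + Q̇/(ṁ c_p) = 34.143 °C.
This is linear first-order; T(t) = T_ss + (T₀ − T_ss) e^(−t/τ).
T(585) = 34.143 + (-9.7426)·e^(−585/229.28) = 34.143 + (-9.7426)·0.077966 = 33.383 °C.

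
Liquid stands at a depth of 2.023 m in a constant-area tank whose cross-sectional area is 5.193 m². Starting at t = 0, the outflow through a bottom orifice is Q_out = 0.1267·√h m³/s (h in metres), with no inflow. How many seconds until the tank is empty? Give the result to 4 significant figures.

With no inflow, A dh/dt = −0.1267 √h.
Separate and integrate: 2(√h − √h₀) = −(0.1267/A) t.
Set h = 0: 2√h₀ = (0.1267/A) t_empty ⇒ t_empty = 2A√h₀/0.1267.
t_empty = 2·5.193·√2.023/0.1267 = 10.3860·1.42232/0.1267 = 116.592 s.

116.6 s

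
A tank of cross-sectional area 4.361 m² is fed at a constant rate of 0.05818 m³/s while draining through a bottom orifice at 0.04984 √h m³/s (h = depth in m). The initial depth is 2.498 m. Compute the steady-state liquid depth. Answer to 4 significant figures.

1.363 m

Level balance: A dh/dt = 0.05818 − 0.04984 √h. Setting dh/dt = 0:
Q_in = 0.04984 √h_ss ⇒ √h_ss = 0.05818/0.04984 = 1.16734.
h_ss = 1.16734² = 1.36267 m. (Since h₀ = 2.498 m > h_ss, the level will fall toward this value.)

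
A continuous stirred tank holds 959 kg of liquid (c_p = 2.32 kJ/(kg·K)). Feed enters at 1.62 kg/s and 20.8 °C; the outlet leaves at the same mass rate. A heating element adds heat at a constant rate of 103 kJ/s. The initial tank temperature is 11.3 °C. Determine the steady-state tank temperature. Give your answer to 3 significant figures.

Energy balance: M c_p dT/dt = ṁ c_p (T_in − T) + 103.
At steady state dT/dt = 0 ⇒ T_ss = T_in + Q̇/(ṁ c_p) = 20.8 + 103/(1.62·2.32) = 48.205 °C.

48.2 °C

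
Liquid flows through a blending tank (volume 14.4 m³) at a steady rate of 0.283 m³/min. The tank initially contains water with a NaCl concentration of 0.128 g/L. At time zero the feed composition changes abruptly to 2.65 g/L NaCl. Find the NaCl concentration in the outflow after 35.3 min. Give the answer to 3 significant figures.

Mass balance on the solute (V constant): V dC/dt = Q(C_in − C).
Rewrite as dC/dt + C/τ = C_in/τ, τ = V/Q = 50.883 min.
C approaches C_in exponentially: C(t) = C_in + (C₀ − C_in) e^(−t/τ).
C(35.3) = 2.65 + (0.128 − 2.65)·e^(−35.3/50.883) = 2.65 + (-2.5220)·0.49970 = 1.3898 g/L.

1.39 g/L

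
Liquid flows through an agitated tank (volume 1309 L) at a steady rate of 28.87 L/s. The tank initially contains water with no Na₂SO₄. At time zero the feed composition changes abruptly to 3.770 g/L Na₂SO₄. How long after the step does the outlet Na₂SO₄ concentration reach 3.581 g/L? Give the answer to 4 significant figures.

Accumulation = in − out for the solute gives V dC/dt = Q(C_in − C), so τ = V/Q = 45.3412 s.
C(t) = C_in + (C₀ − C_in) e^(−t/τ). Set C = 3.581 and solve for t:
e^(−t/τ) = (C − C_in)/(C₀ − C_in) = (3.581 − 3.770)/(0 − 3.770) = 0.0501326
t = −τ ln(…) = 45.3412 × 2.99308 = 135.710 s.

135.7 s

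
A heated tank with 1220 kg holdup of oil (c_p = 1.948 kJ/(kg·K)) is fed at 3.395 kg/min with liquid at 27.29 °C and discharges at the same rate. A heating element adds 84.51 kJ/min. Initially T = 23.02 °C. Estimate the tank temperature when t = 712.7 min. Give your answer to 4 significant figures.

M c_p dT/dt = ṁ c_p (T_in − T) + Q̇.
Rearrange: dT/dt = (T_ss − T)/τ with τ = M/ṁ = 359.352 min and T_ss = T_in + Q̇/(ṁ c_p) = 40.0685 °C.
Solution: T(t) = T_ss + (T₀ − T_ss) e^(−t/τ).
T(712.7) = 40.0685 + (-17.0485)·e^(−712.7/359.352) = 40.0685 + (-17.0485)·0.137615 = 37.7224 °C.

37.72 °C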